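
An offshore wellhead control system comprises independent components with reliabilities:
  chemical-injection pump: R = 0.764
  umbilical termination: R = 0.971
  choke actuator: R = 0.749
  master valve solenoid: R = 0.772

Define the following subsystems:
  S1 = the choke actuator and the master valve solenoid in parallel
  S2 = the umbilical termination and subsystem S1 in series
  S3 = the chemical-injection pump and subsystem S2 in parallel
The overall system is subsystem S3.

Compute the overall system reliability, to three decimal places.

0.980

Parallel (choke actuator and master valve solenoid): 1 − (1 − 0.74900)(1 − 0.77200) = 0.94277
Series (umbilical termination and [0.94277]): 0.97100 × 0.94277 = 0.91543
Parallel (chemical-injection pump and [0.91543]): 1 − (1 − 0.76400)(1 − 0.91543) = 0.980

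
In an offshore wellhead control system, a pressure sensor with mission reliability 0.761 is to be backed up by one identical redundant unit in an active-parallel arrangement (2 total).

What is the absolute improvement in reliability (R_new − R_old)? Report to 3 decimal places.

R_before = 0.761
R_after = 1 − (1 − 0.761)^2 = 0.943
ΔR = 0.943 − 0.761 = 0.182

0.182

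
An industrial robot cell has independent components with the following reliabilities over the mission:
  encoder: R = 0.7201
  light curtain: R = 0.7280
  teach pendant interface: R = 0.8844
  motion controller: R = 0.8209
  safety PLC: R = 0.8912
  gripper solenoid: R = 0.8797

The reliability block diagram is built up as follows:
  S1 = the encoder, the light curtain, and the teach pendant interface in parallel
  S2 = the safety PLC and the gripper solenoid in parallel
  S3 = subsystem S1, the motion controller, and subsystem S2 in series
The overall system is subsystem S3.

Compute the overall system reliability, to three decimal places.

0.803

Parallel (encoder, light curtain, and teach pendant interface): 1 − (1 − 0.72010)(1 − 0.72800)(1 − 0.88440) = 0.99120
Parallel (safety PLC and gripper solenoid): 1 − (1 − 0.89120)(1 − 0.87970) = 0.98691
Series ([0.99120], motion controller, and [0.98691]): 0.99120 × 0.82090 × 0.98691 = 0.803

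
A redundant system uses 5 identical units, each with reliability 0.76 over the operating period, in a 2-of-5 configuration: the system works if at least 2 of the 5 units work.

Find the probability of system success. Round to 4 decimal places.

0.9866

R = Σ_{i=2}^{5} C(5,i) p^i (1−p)^{5−i} with p = 0.76
C(5,2)·0.76^2·0.24^3 = 0.079847
C(5,3)·0.76^3·0.24^2 = 0.252850
C(5,4)·0.76^4·0.24^1 = 0.400346
C(5,5)·0.76^5·0.24^0 = 0.253553
Sum = 0.9866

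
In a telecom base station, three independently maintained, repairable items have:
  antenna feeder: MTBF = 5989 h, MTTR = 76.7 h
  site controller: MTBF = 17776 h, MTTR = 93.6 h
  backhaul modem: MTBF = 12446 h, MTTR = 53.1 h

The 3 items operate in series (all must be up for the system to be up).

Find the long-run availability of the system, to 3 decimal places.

0.978

A(antenna feeder) = MTBF/(MTBF+MTTR) = 5989/(5989+76.7) = 0.987355
A(site controller) = MTBF/(MTBF+MTTR) = 17776/(17776+93.6) = 0.994762
A(backhaul modem) = MTBF/(MTBF+MTTR) = 12446/(12446+53.1) = 0.995752
Series availability: 0.987355 × 0.994762 × 0.995752 = 0.978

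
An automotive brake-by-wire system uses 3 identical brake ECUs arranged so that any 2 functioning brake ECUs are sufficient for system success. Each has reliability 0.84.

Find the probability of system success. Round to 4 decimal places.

0.9314

R = Σ_{i=2}^{3} C(3,i) p^i (1−p)^{3−i} with p = 0.84
C(3,2)·0.84^2·0.16^1 = 0.338688
C(3,3)·0.84^3·0.16^0 = 0.592704
Sum = 0.9314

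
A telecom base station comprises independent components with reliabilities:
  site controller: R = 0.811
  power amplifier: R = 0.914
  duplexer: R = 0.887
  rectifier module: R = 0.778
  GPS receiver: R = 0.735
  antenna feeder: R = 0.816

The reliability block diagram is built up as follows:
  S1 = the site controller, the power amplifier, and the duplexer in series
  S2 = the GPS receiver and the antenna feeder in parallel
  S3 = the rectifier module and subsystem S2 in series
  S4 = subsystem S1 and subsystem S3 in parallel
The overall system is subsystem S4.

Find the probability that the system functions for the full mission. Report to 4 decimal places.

0.9110

Series (site controller, power amplifier, and duplexer): 0.811000 × 0.914000 × 0.887000 = 0.657492
Parallel (GPS receiver and antenna feeder): 1 − (1 − 0.735000)(1 − 0.816000) = 0.951240
Series (rectifier module and [0.951240]): 0.778000 × 0.951240 = 0.740065
Parallel ([0.657492] and [0.740065]): 1 − (1 − 0.657492)(1 − 0.740065) = 0.9110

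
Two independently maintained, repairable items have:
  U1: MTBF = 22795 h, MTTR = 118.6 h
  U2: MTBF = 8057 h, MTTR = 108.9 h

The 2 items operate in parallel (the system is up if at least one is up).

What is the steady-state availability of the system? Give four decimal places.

0.9999

A(U1) = MTBF/(MTBF+MTTR) = 22795/(22795+118.6) = 0.994824
A(U2) = MTBF/(MTBF+MTTR) = 8057/(8057+108.9) = 0.986664
Parallel availability: 1 − (1 − 0.994824)(1 − 0.986664) = 0.9999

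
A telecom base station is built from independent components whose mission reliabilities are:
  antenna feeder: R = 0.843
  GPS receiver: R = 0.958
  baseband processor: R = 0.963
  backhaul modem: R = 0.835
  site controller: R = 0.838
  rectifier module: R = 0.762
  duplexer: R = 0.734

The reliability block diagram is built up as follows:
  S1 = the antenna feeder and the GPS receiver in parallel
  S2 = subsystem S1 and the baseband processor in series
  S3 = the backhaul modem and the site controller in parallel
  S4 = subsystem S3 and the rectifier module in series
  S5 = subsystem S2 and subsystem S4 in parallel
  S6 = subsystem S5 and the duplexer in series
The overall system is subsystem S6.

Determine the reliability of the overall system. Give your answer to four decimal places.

0.7258

Parallel (antenna feeder and GPS receiver): 1 − (1 − 0.843000)(1 − 0.958000) = 0.993406
Series ([0.993406] and baseband processor): 0.993406 × 0.963000 = 0.956650
Parallel (backhaul modem and site controller): 1 − (1 − 0.835000)(1 − 0.838000) = 0.973270
Series ([0.973270] and rectifier module): 0.973270 × 0.762000 = 0.741632
Parallel ([0.956650] and [0.741632]): 1 − (1 − 0.956650)(1 − 0.741632) = 0.988800
Series ([0.988800] and duplexer): 0.988800 × 0.734000 = 0.7258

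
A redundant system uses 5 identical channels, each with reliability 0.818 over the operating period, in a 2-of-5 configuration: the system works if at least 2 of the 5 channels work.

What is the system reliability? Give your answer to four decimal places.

0.9953

R = Σ_{i=2}^{5} C(5,i) p^i (1−p)^{5−i} with p = 0.818
C(5,2)·0.818^2·0.182^3 = 0.040339
C(5,3)·0.818^3·0.182^2 = 0.181302
C(5,4)·0.818^4·0.182^1 = 0.407432
C(5,5)·0.818^5·0.182^0 = 0.366241
Sum = 0.9953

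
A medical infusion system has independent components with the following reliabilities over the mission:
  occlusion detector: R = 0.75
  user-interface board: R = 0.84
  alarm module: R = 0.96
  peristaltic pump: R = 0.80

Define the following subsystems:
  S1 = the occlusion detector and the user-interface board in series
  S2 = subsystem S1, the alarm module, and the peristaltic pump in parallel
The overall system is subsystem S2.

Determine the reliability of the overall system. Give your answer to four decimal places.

0.9970

Series (occlusion detector and user-interface board): 0.750000 × 0.840000 = 0.630000
Parallel ([0.630000], alarm module, and peristaltic pump): 1 − (1 − 0.630000)(1 − 0.960000)(1 − 0.800000) = 0.9970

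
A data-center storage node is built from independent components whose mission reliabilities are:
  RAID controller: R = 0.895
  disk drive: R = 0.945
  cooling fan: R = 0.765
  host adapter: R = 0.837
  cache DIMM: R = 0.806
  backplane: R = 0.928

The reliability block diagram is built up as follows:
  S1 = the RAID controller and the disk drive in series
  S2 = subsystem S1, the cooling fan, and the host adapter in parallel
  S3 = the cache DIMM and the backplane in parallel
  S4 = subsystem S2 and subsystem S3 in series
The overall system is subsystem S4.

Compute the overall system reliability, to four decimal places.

Series (RAID controller and disk drive): 0.895000 × 0.945000 = 0.845775
Parallel ([0.845775], cooling fan, and host adapter): 1 − (1 − 0.845775)(1 − 0.765000)(1 − 0.837000) = 0.994092
Parallel (cache DIMM and backplane): 1 − (1 − 0.806000)(1 − 0.928000) = 0.986032
Series ([0.994092] and [0.986032]): 0.994092 × 0.986032 = 0.9802

0.9802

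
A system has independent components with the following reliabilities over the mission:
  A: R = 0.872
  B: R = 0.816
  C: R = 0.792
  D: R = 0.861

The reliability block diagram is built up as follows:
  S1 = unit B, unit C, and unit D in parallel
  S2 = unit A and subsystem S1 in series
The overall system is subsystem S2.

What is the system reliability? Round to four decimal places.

0.8674

Parallel (B, C, and D): 1 − (1 − 0.816000)(1 − 0.792000)(1 − 0.861000) = 0.994680
Series (A and [0.994680]): 0.872000 × 0.994680 = 0.8674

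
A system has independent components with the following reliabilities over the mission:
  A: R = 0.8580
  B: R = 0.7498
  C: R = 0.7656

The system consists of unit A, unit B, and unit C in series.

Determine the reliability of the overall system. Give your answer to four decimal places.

0.4925

Series (A, B, and C): 0.858000 × 0.749800 × 0.765600 = 0.4925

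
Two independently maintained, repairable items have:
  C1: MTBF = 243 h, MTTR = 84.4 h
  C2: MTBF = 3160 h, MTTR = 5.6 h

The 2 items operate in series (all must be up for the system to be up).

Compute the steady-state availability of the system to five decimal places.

A(C1) = MTBF/(MTBF+MTTR) = 243/(243+84.4) = 0.742211
A(C2) = MTBF/(MTBF+MTTR) = 3160/(3160+5.6) = 0.998231
Series availability: 0.742211 × 0.998231 = 0.74090

0.74090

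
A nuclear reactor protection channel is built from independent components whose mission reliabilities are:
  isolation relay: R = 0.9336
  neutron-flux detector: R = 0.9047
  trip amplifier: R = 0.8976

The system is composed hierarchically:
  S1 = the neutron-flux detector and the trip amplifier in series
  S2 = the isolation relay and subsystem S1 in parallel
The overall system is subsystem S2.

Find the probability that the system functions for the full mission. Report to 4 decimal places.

Series (neutron-flux detector and trip amplifier): 0.904700 × 0.897600 = 0.812059
Parallel (isolation relay and [0.812059]): 1 − (1 − 0.933600)(1 − 0.812059) = 0.9875

0.9875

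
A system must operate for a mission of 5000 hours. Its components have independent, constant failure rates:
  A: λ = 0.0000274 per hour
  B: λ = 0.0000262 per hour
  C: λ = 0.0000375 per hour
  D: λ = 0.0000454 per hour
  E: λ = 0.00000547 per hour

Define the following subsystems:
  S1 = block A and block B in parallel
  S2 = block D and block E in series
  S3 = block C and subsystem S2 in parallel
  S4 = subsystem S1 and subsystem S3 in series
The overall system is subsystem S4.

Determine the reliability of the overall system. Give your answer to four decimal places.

0.9465

R(A) = exp(−0.0000274 × 5000) = 0.871970
R(B) = exp(−0.0000262 × 5000) = 0.877218
R(C) = exp(−0.0000375 × 5000) = 0.829029
R(D) = exp(−0.0000454 × 5000) = 0.796921
R(E) = exp(−0.00000547 × 5000) = 0.973021
Parallel (A and B): 1 − (1 − 0.871970)(1 − 0.877218) = 0.984280
Series (D and E): 0.796921 × 0.973021 = 0.775421
Parallel (C and [0.775421]): 1 − (1 − 0.829029)(1 − 0.775421) = 0.961604
Series ([0.984280] and [0.961604]): 0.984280 × 0.961604 = 0.9465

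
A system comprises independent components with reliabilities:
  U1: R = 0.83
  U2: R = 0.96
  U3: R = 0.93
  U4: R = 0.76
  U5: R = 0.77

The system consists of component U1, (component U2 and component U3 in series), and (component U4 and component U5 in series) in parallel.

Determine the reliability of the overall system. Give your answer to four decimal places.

0.9924

Series (U2 and U3): 0.960000 × 0.930000 = 0.892800
Series (U4 and U5): 0.760000 × 0.770000 = 0.585200
Parallel (U1, [0.892800], and [0.585200]): 1 − (1 − 0.830000)(1 − 0.892800)(1 − 0.585200) = 0.9924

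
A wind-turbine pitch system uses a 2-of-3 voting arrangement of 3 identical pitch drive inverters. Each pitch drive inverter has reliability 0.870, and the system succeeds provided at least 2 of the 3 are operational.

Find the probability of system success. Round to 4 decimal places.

R = Σ_{i=2}^{3} C(3,i) p^i (1−p)^{3−i} with p = 0.870
C(3,2)·0.870^2·0.130^1 = 0.295191
C(3,3)·0.870^3·0.130^0 = 0.658503
Sum = 0.9537

0.9537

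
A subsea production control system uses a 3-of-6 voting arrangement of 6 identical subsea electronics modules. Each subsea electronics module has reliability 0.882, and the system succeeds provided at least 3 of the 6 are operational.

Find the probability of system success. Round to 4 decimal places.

0.9976

R = Σ_{i=3}^{6} C(6,i) p^i (1−p)^{6−i} with p = 0.882
C(6,3)·0.882^3·0.118^3 = 0.022547
C(6,4)·0.882^4·0.118^2 = 0.126395
C(6,5)·0.882^5·0.118^1 = 0.377899
C(6,6)·0.882^6·0.118^0 = 0.470773
Sum = 0.9976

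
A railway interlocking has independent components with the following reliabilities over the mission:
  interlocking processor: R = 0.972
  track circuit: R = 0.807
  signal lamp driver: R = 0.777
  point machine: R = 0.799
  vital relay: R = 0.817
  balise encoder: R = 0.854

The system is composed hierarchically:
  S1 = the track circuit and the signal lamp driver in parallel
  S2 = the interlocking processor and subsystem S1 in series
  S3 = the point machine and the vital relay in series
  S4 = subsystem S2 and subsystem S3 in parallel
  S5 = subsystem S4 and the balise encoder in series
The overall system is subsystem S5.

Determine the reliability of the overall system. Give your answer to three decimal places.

Parallel (track circuit and signal lamp driver): 1 − (1 − 0.80700)(1 − 0.77700) = 0.95696
Series (interlocking processor and [0.95696]): 0.97200 × 0.95696 = 0.93017
Series (point machine and vital relay): 0.79900 × 0.81700 = 0.65278
Parallel ([0.93017] and [0.65278]): 1 − (1 − 0.93017)(1 − 0.65278) = 0.97575
Series ([0.97575] and balise encoder): 0.97575 × 0.85400 = 0.833

0.833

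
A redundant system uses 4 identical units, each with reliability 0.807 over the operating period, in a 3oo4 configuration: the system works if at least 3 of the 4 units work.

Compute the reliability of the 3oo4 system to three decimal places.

0.830

R = Σ_{i=3}^{4} C(4,i) p^i (1−p)^{4−i} with p = 0.807
C(4,3)·0.807^3·0.193^1 = 0.40573
C(4,4)·0.807^4·0.193^0 = 0.42413
Sum = 0.830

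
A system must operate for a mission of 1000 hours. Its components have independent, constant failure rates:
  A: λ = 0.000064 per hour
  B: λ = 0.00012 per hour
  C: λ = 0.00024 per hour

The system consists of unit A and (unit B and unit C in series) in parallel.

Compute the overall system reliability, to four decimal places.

R(A) = exp(−0.000064 × 1000) = 0.938005
R(B) = exp(−0.00012 × 1000) = 0.886920
R(C) = exp(−0.00024 × 1000) = 0.786628
Series (B and C): 0.886920 × 0.786628 = 0.697676
Parallel (A and [0.697676]): 1 − (1 − 0.938005)(1 − 0.697676) = 0.9813

0.9813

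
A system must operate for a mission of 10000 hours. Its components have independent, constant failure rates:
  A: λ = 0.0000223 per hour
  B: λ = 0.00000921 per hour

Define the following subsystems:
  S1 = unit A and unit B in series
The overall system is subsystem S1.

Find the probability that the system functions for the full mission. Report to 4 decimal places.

R(A) = exp(−0.0000223 × 10000) = 0.800115
R(B) = exp(−0.00000921 × 10000) = 0.912014
Series (A and B): 0.800115 × 0.912014 = 0.7297

0.7297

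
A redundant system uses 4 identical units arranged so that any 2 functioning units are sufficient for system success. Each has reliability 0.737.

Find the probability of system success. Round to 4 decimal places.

R = Σ_{i=2}^{4} C(4,i) p^i (1−p)^{4−i} with p = 0.737
C(4,2)·0.737^2·0.263^2 = 0.225423
C(4,3)·0.737^3·0.263^1 = 0.421132
C(4,4)·0.737^4·0.263^0 = 0.295033
Sum = 0.9416

0.9416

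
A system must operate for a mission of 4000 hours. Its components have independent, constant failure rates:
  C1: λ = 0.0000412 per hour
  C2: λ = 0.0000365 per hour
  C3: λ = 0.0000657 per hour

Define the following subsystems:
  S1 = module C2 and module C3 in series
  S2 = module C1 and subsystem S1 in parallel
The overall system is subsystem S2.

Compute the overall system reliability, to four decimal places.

0.9490

R(C1) = exp(−0.0000412 × 4000) = 0.848063
R(C2) = exp(−0.0000365 × 4000) = 0.864158
R(C3) = exp(−0.0000657 × 4000) = 0.768896
Series (C2 and C3): 0.864158 × 0.768896 = 0.664448
Parallel (C1 and [0.664448]): 1 − (1 − 0.848063)(1 − 0.664448) = 0.9490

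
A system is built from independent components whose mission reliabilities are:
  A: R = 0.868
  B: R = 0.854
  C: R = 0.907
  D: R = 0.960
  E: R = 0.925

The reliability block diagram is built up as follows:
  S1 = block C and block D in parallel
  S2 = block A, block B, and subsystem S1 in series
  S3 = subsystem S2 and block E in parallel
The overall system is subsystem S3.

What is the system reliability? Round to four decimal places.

Parallel (C and D): 1 − (1 − 0.907000)(1 − 0.960000) = 0.996280
Series (A, B, and [0.996280]): 0.868000 × 0.854000 × 0.996280 = 0.738514
Parallel ([0.738514] and E): 1 − (1 − 0.738514)(1 − 0.925000) = 0.9804

0.9804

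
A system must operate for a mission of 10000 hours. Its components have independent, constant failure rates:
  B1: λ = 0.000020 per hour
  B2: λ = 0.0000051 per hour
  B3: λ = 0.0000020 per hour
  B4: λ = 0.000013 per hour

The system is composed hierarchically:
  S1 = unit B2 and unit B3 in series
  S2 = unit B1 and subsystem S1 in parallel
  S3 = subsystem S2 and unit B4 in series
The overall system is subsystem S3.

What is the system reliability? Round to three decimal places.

0.867

R(B1) = exp(−0.000020 × 10000) = 0.81873
R(B2) = exp(−0.0000051 × 10000) = 0.95028
R(B3) = exp(−0.0000020 × 10000) = 0.98020
R(B4) = exp(−0.000013 × 10000) = 0.87810
Series (B2 and B3): 0.95028 × 0.98020 = 0.93146
Parallel (B1 and [0.93146]): 1 − (1 − 0.81873)(1 − 0.93146) = 0.98758
Series ([0.98758] and B4): 0.98758 × 0.87810 = 0.867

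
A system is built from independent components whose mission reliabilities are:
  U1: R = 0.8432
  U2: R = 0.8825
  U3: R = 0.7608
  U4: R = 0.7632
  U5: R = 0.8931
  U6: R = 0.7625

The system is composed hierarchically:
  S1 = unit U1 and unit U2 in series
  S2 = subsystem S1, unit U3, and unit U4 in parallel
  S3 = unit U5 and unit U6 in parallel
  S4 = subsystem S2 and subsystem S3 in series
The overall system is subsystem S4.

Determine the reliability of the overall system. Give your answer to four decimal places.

0.9605

Series (U1 and U2): 0.843200 × 0.882500 = 0.744124
Parallel ([0.744124], U3, and U4): 1 − (1 − 0.744124)(1 − 0.760800)(1 − 0.763200) = 0.985507
Parallel (U5 and U6): 1 − (1 − 0.893100)(1 − 0.762500) = 0.974611
Series ([0.985507] and [0.974611]): 0.985507 × 0.974611 = 0.9605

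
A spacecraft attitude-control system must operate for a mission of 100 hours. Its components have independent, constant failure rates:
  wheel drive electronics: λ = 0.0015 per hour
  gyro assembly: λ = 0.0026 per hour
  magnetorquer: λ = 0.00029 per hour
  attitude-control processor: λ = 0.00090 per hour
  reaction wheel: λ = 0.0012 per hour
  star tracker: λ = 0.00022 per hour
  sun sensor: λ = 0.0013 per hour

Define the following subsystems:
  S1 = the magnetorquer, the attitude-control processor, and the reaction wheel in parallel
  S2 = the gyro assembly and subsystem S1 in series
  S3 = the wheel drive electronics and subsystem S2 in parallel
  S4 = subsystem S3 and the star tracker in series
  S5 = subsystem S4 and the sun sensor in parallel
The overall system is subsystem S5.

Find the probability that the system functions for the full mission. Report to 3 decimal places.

0.994

R(wheel drive electronics) = exp(−0.0015 × 100) = 0.86071
R(gyro assembly) = exp(−0.0026 × 100) = 0.77105
R(magnetorquer) = exp(−0.00029 × 100) = 0.97142
R(attitude-control processor) = exp(−0.00090 × 100) = 0.91393
R(reaction wheel) = exp(−0.0012 × 100) = 0.88692
R(star tracker) = exp(−0.00022 × 100) = 0.97824
R(sun sensor) = exp(−0.0013 × 100) = 0.87810
Parallel (magnetorquer, attitude-control processor, and reaction wheel): 1 − (1 − 0.97142)(1 − 0.91393)(1 − 0.88692) = 0.99972
Series (gyro assembly and [0.99972]): 0.77105 × 0.99972 = 0.77083
Parallel (wheel drive electronics and [0.77083]): 1 − (1 − 0.86071)(1 − 0.77083) = 0.96808
Series ([0.96808] and star tracker): 0.96808 × 0.97824 = 0.94701
Parallel ([0.94701] and sun sensor): 1 − (1 − 0.94701)(1 − 0.87810) = 0.994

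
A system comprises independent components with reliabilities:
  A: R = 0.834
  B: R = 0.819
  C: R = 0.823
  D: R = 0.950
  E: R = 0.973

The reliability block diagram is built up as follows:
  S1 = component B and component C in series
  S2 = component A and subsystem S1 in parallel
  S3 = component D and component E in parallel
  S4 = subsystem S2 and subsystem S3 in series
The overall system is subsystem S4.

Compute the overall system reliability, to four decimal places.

0.9446

Series (B and C): 0.819000 × 0.823000 = 0.674037
Parallel (A and [0.674037]): 1 − (1 − 0.834000)(1 − 0.674037) = 0.945890
Parallel (D and E): 1 − (1 − 0.950000)(1 − 0.973000) = 0.998650
Series ([0.945890] and [0.998650]): 0.945890 × 0.998650 = 0.9446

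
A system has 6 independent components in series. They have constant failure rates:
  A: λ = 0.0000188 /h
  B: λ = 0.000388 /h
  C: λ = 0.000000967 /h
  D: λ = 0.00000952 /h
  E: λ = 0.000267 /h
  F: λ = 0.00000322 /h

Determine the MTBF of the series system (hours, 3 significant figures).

Series of exponential components: λ_sys = Σ λ_i
λ_sys = 0.0000188 + 0.000388 + 0.000000967 + 0.00000952 + 0.000267 + 0.00000322 = 6.8751e-04 /h
MTBF = 1 / λ_sys = 1450 h

1450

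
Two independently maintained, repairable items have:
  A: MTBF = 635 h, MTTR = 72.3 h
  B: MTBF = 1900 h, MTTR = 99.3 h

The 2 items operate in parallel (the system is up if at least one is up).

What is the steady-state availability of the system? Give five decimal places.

0.99492

A(A) = MTBF/(MTBF+MTTR) = 635/(635+72.3) = 0.897780
A(B) = MTBF/(MTBF+MTTR) = 1900/(1900+99.3) = 0.950333
Parallel availability: 1 − (1 − 0.897780)(1 − 0.950333) = 0.99492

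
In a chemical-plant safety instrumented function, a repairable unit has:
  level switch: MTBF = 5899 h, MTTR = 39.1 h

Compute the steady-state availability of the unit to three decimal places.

A(level switch) = MTBF/(MTBF+MTTR) = 5899/(5899+39.1) = 0.993

0.993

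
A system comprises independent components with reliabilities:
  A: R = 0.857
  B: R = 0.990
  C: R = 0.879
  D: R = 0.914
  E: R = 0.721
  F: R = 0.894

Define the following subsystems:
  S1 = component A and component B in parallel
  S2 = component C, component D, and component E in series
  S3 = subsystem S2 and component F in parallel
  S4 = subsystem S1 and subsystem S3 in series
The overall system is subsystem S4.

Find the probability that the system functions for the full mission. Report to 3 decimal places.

Parallel (A and B): 1 − (1 − 0.85700)(1 − 0.99000) = 0.99857
Series (C, D, and E): 0.87900 × 0.91400 × 0.72100 = 0.57926
Parallel ([0.57926] and F): 1 − (1 − 0.57926)(1 − 0.89400) = 0.95540
Series ([0.99857] and [0.95540]): 0.99857 × 0.95540 = 0.954

0.954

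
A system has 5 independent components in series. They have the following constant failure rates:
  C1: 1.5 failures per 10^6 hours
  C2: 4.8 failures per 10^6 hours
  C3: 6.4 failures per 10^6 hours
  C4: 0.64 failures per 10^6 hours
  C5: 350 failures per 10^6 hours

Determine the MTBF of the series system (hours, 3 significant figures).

Series of exponential components: λ_sys = Σ λ_i
λ_sys = 0.0000015 + 0.0000048 + 0.0000064 + 0.00000064 + 0.00035 = 3.6334e-04 /h
MTBF = 1 / λ_sys = 2750 h

2750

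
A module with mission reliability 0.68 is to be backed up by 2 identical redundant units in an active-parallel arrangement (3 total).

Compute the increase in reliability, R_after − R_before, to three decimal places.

0.287

R_before = 0.68
R_after = 1 − (1 − 0.68)^3 = 0.967
ΔR = 0.967 − 0.68 = 0.287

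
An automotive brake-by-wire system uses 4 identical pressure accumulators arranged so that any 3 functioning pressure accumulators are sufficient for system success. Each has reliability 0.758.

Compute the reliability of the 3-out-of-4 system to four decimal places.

0.7517

R = Σ_{i=3}^{4} C(4,i) p^i (1−p)^{4−i} with p = 0.758
C(4,3)·0.758^3·0.242^1 = 0.421583
C(4,4)·0.758^4·0.242^0 = 0.330124
Sum = 0.7517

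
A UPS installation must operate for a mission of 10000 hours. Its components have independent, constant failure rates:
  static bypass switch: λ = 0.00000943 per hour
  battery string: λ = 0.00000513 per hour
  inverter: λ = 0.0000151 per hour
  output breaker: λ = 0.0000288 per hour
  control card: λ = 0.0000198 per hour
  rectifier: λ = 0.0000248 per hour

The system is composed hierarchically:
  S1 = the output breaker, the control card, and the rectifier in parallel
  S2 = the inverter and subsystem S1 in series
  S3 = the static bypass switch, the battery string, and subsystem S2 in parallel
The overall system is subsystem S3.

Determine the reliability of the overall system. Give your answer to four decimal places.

R(static bypass switch) = exp(−0.00000943 × 10000) = 0.910010
R(battery string) = exp(−0.00000513 × 10000) = 0.949994
R(inverter) = exp(−0.0000151 × 10000) = 0.859848
R(output breaker) = exp(−0.0000288 × 10000) = 0.749762
R(control card) = exp(−0.0000198 × 10000) = 0.820370
R(rectifier) = exp(−0.0000248 × 10000) = 0.780360
Parallel (output breaker, control card, and rectifier): 1 − (1 − 0.749762)(1 − 0.820370)(1 − 0.780360) = 0.990127
Series (inverter and [0.990127]): 0.859848 × 0.990127 = 0.851359
Parallel (static bypass switch, battery string, and [0.851359]): 1 − (1 − 0.910010)(1 − 0.949994)(1 − 0.851359) = 0.9993

0.9993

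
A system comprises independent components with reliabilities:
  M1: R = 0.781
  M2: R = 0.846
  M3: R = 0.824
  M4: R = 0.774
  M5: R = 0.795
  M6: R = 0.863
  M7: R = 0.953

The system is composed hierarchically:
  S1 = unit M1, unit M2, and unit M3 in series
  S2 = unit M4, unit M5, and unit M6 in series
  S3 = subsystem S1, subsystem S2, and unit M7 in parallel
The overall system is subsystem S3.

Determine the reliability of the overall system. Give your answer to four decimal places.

0.9900

Series (M1, M2, and M3): 0.781000 × 0.846000 × 0.824000 = 0.544438
Series (M4, M5, and M6): 0.774000 × 0.795000 × 0.863000 = 0.531030
Parallel ([0.544438], [0.531030], and M7): 1 − (1 − 0.544438)(1 − 0.531030)(1 − 0.953000) = 0.9900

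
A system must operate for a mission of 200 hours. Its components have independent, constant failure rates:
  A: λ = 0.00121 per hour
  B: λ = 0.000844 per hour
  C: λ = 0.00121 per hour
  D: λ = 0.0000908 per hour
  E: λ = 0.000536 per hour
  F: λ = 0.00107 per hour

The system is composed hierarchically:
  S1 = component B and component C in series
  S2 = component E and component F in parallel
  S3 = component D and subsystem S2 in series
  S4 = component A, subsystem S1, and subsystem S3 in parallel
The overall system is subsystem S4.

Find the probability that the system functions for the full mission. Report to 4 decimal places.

R(A) = exp(−0.00121 × 200) = 0.785056
R(B) = exp(−0.000844 × 200) = 0.844678
R(C) = exp(−0.00121 × 200) = 0.785056
R(D) = exp(−0.0000908 × 200) = 0.982004
R(E) = exp(−0.000536 × 200) = 0.898346
R(F) = exp(−0.00107 × 200) = 0.807348
Series (B and C): 0.844678 × 0.785056 = 0.663120
Parallel (E and F): 1 − (1 − 0.898346)(1 − 0.807348) = 0.980416
Series (D and [0.980416]): 0.982004 × 0.980416 = 0.962772
Parallel (A, [0.663120], and [0.962772]): 1 − (1 − 0.785056)(1 − 0.663120)(1 − 0.962772) = 0.9973

0.9973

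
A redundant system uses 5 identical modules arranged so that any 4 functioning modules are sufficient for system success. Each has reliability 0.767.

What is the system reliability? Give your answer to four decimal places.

0.6686

R = Σ_{i=4}^{5} C(5,i) p^i (1−p)^{5−i} with p = 0.767
C(5,4)·0.767^4·0.233^1 = 0.403188
C(5,5)·0.767^5·0.233^0 = 0.265446
Sum = 0.6686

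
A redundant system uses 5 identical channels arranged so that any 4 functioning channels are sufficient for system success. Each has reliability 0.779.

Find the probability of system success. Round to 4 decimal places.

R = Σ_{i=4}^{5} C(5,i) p^i (1−p)^{5−i} with p = 0.779
C(5,4)·0.779^4·0.221^1 = 0.406923
C(5,5)·0.779^5·0.221^0 = 0.286871
Sum = 0.6938

0.6938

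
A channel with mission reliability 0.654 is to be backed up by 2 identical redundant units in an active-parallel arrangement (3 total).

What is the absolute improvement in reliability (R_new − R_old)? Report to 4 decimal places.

R_before = 0.654
R_after = 1 − (1 − 0.654)^3 = 0.9586
ΔR = 0.9586 − 0.654 = 0.3046

0.3046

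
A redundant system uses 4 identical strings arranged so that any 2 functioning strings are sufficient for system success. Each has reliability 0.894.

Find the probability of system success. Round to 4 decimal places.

R = Σ_{i=2}^{4} C(4,i) p^i (1−p)^{4−i} with p = 0.894
C(4,2)·0.894^2·0.106^2 = 0.053881
C(4,3)·0.894^3·0.106^1 = 0.302955
C(4,4)·0.894^4·0.106^0 = 0.638778
Sum = 0.9956

0.9956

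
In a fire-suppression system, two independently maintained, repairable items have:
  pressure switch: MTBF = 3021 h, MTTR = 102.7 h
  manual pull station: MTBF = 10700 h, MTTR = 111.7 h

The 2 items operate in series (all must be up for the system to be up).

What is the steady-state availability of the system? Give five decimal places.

0.95713

A(pressure switch) = MTBF/(MTBF+MTTR) = 3021/(3021+102.7) = 0.967122
A(manual pull station) = MTBF/(MTBF+MTTR) = 10700/(10700+111.7) = 0.989669
Series availability: 0.967122 × 0.989669 = 0.95713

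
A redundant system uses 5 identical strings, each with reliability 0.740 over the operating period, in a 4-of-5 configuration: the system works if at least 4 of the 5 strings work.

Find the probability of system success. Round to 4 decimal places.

R = Σ_{i=4}^{5} C(5,i) p^i (1−p)^{5−i} with p = 0.740
C(5,4)·0.740^4·0.260^1 = 0.389825
C(5,5)·0.740^5·0.260^0 = 0.221901
Sum = 0.6117

0.6117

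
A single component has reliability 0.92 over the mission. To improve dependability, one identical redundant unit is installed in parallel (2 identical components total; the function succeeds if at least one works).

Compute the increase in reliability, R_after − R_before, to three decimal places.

0.074

R_before = 0.92
R_after = 1 − (1 − 0.92)^2 = 0.994
ΔR = 0.994 − 0.92 = 0.074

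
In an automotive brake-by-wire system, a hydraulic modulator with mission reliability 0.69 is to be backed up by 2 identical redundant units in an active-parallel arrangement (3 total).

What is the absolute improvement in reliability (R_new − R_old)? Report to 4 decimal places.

0.2802

R_before = 0.69
R_after = 1 − (1 − 0.69)^3 = 0.9702
ΔR = 0.9702 − 0.69 = 0.2802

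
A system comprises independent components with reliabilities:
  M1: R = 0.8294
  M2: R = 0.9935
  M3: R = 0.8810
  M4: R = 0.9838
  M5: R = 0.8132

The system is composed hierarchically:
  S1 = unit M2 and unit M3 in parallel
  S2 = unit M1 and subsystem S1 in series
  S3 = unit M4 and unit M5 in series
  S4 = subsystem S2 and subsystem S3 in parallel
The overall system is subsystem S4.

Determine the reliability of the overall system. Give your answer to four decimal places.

0.9658

Parallel (M2 and M3): 1 − (1 − 0.993500)(1 − 0.881000) = 0.999227
Series (M1 and [0.999227]): 0.829400 × 0.999227 = 0.828759
Series (M4 and M5): 0.983800 × 0.813200 = 0.800026
Parallel ([0.828759] and [0.800026]): 1 − (1 − 0.828759)(1 − 0.800026) = 0.9658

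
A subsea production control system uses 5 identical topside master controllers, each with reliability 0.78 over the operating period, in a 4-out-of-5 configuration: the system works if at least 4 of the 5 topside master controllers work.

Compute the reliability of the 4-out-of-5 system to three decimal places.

R = Σ_{i=4}^{5} C(5,i) p^i (1−p)^{5−i} with p = 0.78
C(5,4)·0.78^4·0.22^1 = 0.40717
C(5,5)·0.78^5·0.22^0 = 0.28872
Sum = 0.696

0.696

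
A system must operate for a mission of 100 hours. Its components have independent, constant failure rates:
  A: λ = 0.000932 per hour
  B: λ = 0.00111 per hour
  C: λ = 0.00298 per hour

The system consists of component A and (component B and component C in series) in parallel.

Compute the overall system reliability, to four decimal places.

R(A) = exp(−0.000932 × 100) = 0.911011
R(B) = exp(−0.00111 × 100) = 0.894939
R(C) = exp(−0.00298 × 100) = 0.742301
Series (B and C): 0.894939 × 0.742301 = 0.664314
Parallel (A and [0.664314]): 1 − (1 − 0.911011)(1 − 0.664314) = 0.9701

0.9701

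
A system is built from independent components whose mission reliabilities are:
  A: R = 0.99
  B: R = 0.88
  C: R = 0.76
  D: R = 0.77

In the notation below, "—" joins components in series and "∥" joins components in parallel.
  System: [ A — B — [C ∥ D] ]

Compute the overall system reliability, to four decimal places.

0.8231

Parallel (C and D): 1 − (1 − 0.760000)(1 − 0.770000) = 0.944800
Series (A, B, and [0.944800]): 0.990000 × 0.880000 × 0.944800 = 0.8231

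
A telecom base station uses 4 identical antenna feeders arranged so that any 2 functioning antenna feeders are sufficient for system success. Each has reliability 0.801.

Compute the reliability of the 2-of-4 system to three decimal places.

0.973

R = Σ_{i=2}^{4} C(4,i) p^i (1−p)^{4−i} with p = 0.801
C(4,2)·0.801^2·0.199^2 = 0.15245
C(4,3)·0.801^3·0.199^1 = 0.40908
C(4,4)·0.801^4·0.199^0 = 0.41165
Sum = 0.973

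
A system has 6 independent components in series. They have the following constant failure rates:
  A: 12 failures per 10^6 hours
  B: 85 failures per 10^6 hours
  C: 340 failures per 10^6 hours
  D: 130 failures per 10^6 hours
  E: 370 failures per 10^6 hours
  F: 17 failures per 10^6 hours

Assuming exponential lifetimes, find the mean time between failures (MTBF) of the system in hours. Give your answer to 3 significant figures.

1050

Series of exponential components: λ_sys = Σ λ_i
λ_sys = 0.000012 + 0.000085 + 0.00034 + 0.00013 + 0.00037 + 0.000017 = 9.5400e-04 /h
MTBF = 1 / λ_sys = 1050 h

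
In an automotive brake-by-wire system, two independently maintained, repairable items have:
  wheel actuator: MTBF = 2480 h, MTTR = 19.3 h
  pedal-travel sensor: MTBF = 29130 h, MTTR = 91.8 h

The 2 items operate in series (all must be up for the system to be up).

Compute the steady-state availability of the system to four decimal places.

0.9892

A(wheel actuator) = MTBF/(MTBF+MTTR) = 2480/(2480+19.3) = 0.992278
A(pedal-travel sensor) = MTBF/(MTBF+MTTR) = 29130/(29130+91.8) = 0.996859
Series availability: 0.992278 × 0.996859 = 0.9892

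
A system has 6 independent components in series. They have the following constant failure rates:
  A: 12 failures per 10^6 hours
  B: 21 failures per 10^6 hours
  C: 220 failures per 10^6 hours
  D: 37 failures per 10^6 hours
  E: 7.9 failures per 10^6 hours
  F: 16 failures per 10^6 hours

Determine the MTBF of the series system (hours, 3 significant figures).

Series of exponential components: λ_sys = Σ λ_i
λ_sys = 0.000012 + 0.000021 + 0.00022 + 0.000037 + 0.0000079 + 0.000016 = 3.1390e-04 /h
MTBF = 1 / λ_sys = 3190 h

3190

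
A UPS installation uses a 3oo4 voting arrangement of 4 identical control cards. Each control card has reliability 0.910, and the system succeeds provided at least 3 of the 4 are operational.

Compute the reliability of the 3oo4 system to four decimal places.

R = Σ_{i=3}^{4} C(4,i) p^i (1−p)^{4−i} with p = 0.910
C(4,3)·0.910^3·0.090^1 = 0.271286
C(4,4)·0.910^4·0.090^0 = 0.685750
Sum = 0.9570

0.9570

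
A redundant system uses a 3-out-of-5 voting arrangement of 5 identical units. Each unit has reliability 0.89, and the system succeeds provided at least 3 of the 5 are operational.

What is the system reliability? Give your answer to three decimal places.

R = Σ_{i=3}^{5} C(5,i) p^i (1−p)^{5−i} with p = 0.89
C(5,3)·0.89^3·0.11^2 = 0.08530
C(5,4)·0.89^4·0.11^1 = 0.34508
C(5,5)·0.89^5·0.11^0 = 0.55841
Sum = 0.989

0.989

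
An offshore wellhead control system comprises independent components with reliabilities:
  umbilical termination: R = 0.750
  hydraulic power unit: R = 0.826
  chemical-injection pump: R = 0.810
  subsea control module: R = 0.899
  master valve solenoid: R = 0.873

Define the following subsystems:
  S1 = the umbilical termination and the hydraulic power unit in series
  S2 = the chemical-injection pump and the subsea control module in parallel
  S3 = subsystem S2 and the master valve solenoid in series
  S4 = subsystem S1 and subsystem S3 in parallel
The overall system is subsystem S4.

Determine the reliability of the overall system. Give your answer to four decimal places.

0.9453

Series (umbilical termination and hydraulic power unit): 0.750000 × 0.826000 = 0.619500
Parallel (chemical-injection pump and subsea control module): 1 − (1 − 0.810000)(1 − 0.899000) = 0.980810
Series ([0.980810] and master valve solenoid): 0.980810 × 0.873000 = 0.856247
Parallel ([0.619500] and [0.856247]): 1 − (1 − 0.619500)(1 − 0.856247) = 0.9453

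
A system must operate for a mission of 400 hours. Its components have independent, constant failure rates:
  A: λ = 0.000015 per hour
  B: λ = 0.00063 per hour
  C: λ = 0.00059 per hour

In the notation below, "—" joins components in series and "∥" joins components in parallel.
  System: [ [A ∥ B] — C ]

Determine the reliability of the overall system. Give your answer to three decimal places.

R(A) = exp(−0.000015 × 400) = 0.99402
R(B) = exp(−0.00063 × 400) = 0.77724
R(C) = exp(−0.00059 × 400) = 0.78978
Parallel (A and B): 1 − (1 − 0.99402)(1 − 0.77724) = 0.99867
Series ([0.99867] and C): 0.99867 × 0.78978 = 0.789

0.789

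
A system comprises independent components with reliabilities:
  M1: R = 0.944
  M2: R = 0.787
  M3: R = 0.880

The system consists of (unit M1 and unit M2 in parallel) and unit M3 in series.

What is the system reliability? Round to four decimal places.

0.8695

Parallel (M1 and M2): 1 − (1 − 0.944000)(1 − 0.787000) = 0.988072
Series ([0.988072] and M3): 0.988072 × 0.880000 = 0.8695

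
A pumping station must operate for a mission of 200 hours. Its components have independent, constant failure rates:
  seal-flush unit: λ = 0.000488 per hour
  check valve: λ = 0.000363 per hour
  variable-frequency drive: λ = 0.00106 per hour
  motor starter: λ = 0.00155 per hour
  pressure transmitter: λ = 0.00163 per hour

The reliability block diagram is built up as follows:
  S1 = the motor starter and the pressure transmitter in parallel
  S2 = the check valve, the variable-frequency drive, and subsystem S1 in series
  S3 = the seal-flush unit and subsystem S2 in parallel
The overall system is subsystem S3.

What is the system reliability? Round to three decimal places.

0.972

R(seal-flush unit) = exp(−0.000488 × 200) = 0.90701
R(check valve) = exp(−0.000363 × 200) = 0.92997
R(variable-frequency drive) = exp(−0.00106 × 200) = 0.80896
R(motor starter) = exp(−0.00155 × 200) = 0.73345
R(pressure transmitter) = exp(−0.00163 × 200) = 0.72181
Parallel (motor starter and pressure transmitter): 1 − (1 − 0.73345)(1 − 0.72181) = 0.92585
Series (check valve, variable-frequency drive, and [0.92585]): 0.92997 × 0.80896 × 0.92585 = 0.69652
Parallel (seal-flush unit and [0.69652]): 1 − (1 − 0.90701)(1 − 0.69652) = 0.972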